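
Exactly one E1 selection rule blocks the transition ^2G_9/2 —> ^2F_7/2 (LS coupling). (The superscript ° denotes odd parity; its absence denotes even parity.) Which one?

parity

Initial level: S=1/2, L=4, J=9/2, parity even. Final level: S=1/2, L=3, J=7/2, parity even.
ΔJ = 0, ±1 (not J=0↔0): J: 9/2 → 7/2, ΔJ = -1 — passes.
Parity must change: even → even — fails.
ΔL = 0, ±1 (not L=0↔0): L: 4 → 3, ΔL = -1 — passes.
ΔS = 0: S: 1/2 → 1/2 — passes.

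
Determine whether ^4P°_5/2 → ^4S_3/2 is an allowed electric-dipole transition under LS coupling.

allowed

Parity must change: odd → even — passes.
ΔS = 0: S: 3/2 → 3/2 — passes.
ΔL = 0, ±1 (not L=0↔0): L: 1 → 0, ΔL = -1 — passes.
ΔJ = 0, ±1 (not J=0↔0): J: 5/2 → 3/2, ΔJ = -1 — passes.
All four E1 rules are satisfied.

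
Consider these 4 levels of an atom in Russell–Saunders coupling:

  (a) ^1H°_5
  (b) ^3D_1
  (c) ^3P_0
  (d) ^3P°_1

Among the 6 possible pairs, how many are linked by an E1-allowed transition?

(a)–(b): forbidden (ΔS, ΔL, ΔJ).
(a)–(c): forbidden (ΔS, ΔL, ΔJ).
(a)–(d): forbidden (parity, ΔS, ΔL, ΔJ).
(b)–(c): forbidden (parity).
(b)–(d): allowed.
(c)–(d): allowed.
Allowed pairs: 2 of 6.

2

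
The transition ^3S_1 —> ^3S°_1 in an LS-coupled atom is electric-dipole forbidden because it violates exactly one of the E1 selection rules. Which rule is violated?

the L=0 ↔ L=0 exclusion

Parity must change: even → odd — passes.
ΔS = 0: S: 1 → 1 — passes.
ΔL = 0, ±1 (not L=0↔0): L: 0 → 0, ΔL = +0 — fails.
ΔJ = 0, ±1 (not J=0↔0): J: 1 → 1, ΔJ = +0 — passes.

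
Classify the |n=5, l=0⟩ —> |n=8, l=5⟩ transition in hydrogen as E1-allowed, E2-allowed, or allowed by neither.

Δl = 5 − 0 = +5; l_i + l_f = 5.
E1 (Δl = ±1): not satisfied.
E2 (Δl = 0,±2, l_i+l_f ≥ 2): not satisfied.

neither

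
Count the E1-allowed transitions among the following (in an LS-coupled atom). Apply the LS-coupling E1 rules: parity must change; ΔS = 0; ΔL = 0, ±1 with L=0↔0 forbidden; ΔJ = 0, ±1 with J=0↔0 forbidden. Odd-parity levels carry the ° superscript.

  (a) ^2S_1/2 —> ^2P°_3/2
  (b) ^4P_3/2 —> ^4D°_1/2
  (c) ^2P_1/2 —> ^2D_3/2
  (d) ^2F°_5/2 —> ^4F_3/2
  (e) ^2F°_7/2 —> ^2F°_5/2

(a) allowed
(b) allowed
(c) forbidden (parity fails)
(d) forbidden (ΔS fails)
(e) forbidden (parity fails)
Total allowed: 2 of 5.

2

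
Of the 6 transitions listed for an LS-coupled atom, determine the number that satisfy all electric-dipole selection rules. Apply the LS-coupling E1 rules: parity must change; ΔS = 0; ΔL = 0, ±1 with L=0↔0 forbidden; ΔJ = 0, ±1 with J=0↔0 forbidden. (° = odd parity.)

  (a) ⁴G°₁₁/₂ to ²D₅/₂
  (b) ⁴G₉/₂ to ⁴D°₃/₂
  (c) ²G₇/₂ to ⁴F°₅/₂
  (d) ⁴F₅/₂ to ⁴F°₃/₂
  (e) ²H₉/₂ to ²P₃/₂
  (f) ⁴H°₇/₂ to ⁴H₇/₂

(a) forbidden (ΔS, ΔL, ΔJ fail)
(b) forbidden (ΔL, ΔJ fail)
(c) forbidden (ΔS fails)
(d) allowed
(e) forbidden (parity, ΔL, ΔJ fail)
(f) allowed
Total allowed: 2 of 6.

2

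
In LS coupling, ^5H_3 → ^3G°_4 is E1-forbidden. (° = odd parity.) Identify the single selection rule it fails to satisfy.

Reading off the term symbols: S 2→1, L 5→4, J 3→4, parity even→odd.
Parity must change: even → odd — satisfied.
ΔS = 0: S: 2 → 1 — violated.
ΔL = 0, ±1 (not L=0↔0): L: 5 → 4, ΔL = -1 — satisfied.
ΔJ = 0, ±1 (not J=0↔0): J: 3 → 4, ΔJ = +1 — satisfied.

the ΔS = 0 rule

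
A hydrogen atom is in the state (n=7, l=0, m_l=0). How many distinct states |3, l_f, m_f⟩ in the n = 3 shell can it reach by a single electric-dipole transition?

3

E1 requires Δl = ±1, so l_f ∈ {-1, 1}; with 0 ≤ l_f ≤ n_f−1 = 2, the allowed l_f values are {1}.
For l_f = 1: m_f ∈ {m_i−1, m_i, m_i+1} ∩ [−1, 1] = {-1, 0, 1} → 3 states.
Total: 3.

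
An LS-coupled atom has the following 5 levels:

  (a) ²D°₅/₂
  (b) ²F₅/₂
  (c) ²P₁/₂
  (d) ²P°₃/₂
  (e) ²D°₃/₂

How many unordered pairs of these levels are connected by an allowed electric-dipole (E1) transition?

4

(a)–(b): allowed.
(a)–(c): forbidden (ΔJ).
(a)–(d): forbidden (parity).
(a)–(e): forbidden (parity).
(b)–(c): forbidden (parity, ΔL, ΔJ).
(b)–(d): forbidden (ΔL).
(b)–(e): allowed.
(c)–(d): allowed.
(c)–(e): allowed.
(d)–(e): forbidden (parity).
Allowed pairs: 4 of 10.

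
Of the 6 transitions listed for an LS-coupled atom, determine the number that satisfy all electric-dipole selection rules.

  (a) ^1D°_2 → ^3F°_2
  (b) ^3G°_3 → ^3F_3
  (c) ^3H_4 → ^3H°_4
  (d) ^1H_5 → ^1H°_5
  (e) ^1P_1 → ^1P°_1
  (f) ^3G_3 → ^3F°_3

5

(a) forbidden (parity, ΔS fail)
(b) allowed
(c) allowed
(d) allowed
(e) allowed
(f) allowed
Total allowed: 5 of 6.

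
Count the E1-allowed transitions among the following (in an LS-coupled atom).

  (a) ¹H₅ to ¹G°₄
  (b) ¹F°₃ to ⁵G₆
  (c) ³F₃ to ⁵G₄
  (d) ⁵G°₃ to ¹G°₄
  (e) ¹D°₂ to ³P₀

(a) allowed
(b) forbidden (ΔS, ΔJ fail)
(c) forbidden (parity, ΔS fail)
(d) forbidden (parity, ΔS fail)
(e) forbidden (ΔS, ΔJ fail)
Total allowed: 1 of 5.

1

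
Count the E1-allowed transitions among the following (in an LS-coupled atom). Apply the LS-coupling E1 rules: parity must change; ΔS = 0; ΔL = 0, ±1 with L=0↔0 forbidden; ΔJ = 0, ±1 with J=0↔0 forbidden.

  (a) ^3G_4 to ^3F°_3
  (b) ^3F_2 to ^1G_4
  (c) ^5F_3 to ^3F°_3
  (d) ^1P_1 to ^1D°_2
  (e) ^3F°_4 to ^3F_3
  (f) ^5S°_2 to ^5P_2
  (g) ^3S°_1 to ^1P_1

4

(a) allowed
(b) forbidden (parity, ΔS, ΔJ fail)
(c) forbidden (ΔS fails)
(d) allowed
(e) allowed
(f) allowed
(g) forbidden (ΔS fails)
Total allowed: 4 of 7.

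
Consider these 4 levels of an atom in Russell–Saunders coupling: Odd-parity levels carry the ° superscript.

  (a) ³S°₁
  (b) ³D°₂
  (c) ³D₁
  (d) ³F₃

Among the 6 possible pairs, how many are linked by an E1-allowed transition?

(a)–(b): forbidden (parity, ΔL).
(a)–(c): forbidden (ΔL).
(a)–(d): forbidden (ΔL, ΔJ).
(b)–(c): allowed.
(b)–(d): allowed.
(c)–(d): forbidden (parity, ΔJ).
Allowed pairs: 2 of 6.

2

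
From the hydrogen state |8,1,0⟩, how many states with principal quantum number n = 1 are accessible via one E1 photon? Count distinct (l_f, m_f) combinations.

E1 requires Δl = ±1, so l_f ∈ {0, 2}; with 0 ≤ l_f ≤ n_f−1 = 0, the allowed l_f values are {0}.
For l_f = 0: m_f ∈ {m_i−1, m_i, m_i+1} ∩ [−0, 0] = {0} → 1 state.
Total: 1.

1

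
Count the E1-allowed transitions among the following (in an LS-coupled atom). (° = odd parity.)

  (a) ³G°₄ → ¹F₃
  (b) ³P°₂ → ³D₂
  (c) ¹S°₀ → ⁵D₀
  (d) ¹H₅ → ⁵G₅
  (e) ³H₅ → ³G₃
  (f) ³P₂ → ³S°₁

2

(a) forbidden (ΔS fails)
(b) allowed
(c) forbidden (ΔS, ΔL, ΔJ fail)
(d) forbidden (parity, ΔS fail)
(e) forbidden (parity, ΔJ fail)
(f) allowed
Total allowed: 2 of 6.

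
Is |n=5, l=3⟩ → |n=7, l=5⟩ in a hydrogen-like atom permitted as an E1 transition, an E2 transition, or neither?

E2

Δl = 5 − 3 = +2; l_i + l_f = 8.
E1 (Δl = ±1): not satisfied.
E2 (Δl = 0,±2, l_i+l_f ≥ 2): satisfied.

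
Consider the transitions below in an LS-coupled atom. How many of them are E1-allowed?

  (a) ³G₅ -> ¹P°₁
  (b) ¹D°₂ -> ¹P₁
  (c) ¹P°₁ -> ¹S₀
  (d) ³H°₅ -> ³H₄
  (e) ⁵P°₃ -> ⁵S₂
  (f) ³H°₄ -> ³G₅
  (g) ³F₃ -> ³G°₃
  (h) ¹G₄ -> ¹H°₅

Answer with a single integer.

7

(a) forbidden (ΔS, ΔL, ΔJ fail)
(b) allowed
(c) allowed
(d) allowed
(e) allowed
(f) allowed
(g) allowed
(h) allowed
Total allowed: 7 of 8.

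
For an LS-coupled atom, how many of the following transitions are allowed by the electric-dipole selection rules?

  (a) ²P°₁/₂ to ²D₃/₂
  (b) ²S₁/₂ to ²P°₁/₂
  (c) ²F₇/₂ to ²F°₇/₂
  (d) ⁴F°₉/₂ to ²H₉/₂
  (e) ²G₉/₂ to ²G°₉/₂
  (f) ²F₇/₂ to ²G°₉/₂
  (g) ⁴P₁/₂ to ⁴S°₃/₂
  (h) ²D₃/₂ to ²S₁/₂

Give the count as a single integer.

6

(a) allowed
(b) allowed
(c) allowed
(d) forbidden (ΔS, ΔL fail)
(e) allowed
(f) allowed
(g) allowed
(h) forbidden (parity, ΔL fail)
Total allowed: 6 of 8.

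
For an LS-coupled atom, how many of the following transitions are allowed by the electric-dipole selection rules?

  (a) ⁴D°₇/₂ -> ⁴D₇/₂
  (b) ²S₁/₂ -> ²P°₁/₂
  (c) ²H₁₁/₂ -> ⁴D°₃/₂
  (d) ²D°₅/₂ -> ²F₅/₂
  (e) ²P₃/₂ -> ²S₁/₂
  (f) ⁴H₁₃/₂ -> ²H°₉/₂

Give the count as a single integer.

3

(a) allowed
(b) allowed
(c) forbidden (ΔS, ΔL, ΔJ fail)
(d) allowed
(e) forbidden (parity fails)
(f) forbidden (ΔS, ΔJ fail)
Total allowed: 3 of 6.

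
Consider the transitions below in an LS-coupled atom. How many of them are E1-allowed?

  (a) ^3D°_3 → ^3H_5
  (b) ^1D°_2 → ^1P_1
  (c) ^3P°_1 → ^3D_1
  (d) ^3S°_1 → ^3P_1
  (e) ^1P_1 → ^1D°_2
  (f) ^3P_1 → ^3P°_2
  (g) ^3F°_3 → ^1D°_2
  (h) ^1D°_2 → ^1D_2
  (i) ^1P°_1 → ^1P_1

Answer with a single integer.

(a) forbidden (ΔL, ΔJ fail)
(b) allowed
(c) allowed
(d) allowed
(e) allowed
(f) allowed
(g) forbidden (parity, ΔS fail)
(h) allowed
(i) allowed
Total allowed: 7 of 9.

7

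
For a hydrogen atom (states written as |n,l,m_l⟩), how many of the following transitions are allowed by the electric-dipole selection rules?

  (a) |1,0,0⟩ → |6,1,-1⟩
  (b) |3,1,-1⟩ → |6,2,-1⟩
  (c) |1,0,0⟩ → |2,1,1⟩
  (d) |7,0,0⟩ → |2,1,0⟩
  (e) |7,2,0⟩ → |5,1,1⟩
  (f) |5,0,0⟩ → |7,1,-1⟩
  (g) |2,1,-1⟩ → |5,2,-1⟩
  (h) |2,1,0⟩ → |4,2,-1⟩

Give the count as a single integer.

(a) allowed
(b) allowed
(c) allowed
(d) allowed
(e) allowed
(f) allowed
(g) allowed
(h) allowed
Total allowed: 8 of 8.

8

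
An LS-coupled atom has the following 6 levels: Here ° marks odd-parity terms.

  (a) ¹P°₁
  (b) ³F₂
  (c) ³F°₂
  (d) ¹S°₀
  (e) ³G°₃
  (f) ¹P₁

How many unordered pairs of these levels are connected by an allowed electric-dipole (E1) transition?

4

(a)–(b): forbidden (ΔS, ΔL).
(a)–(c): forbidden (parity, ΔS, ΔL).
(a)–(d): forbidden (parity).
(a)–(e): forbidden (parity, ΔS, ΔL, ΔJ).
(a)–(f): allowed.
(b)–(c): allowed.
(b)–(d): forbidden (ΔS, ΔL, ΔJ).
(b)–(e): allowed.
(b)–(f): forbidden (parity, ΔS, ΔL).
(c)–(d): forbidden (parity, ΔS, ΔL, ΔJ).
(c)–(e): forbidden (parity).
(c)–(f): forbidden (ΔS, ΔL).
(d)–(e): forbidden (parity, ΔS, ΔL, ΔJ).
(d)–(f): allowed.
(e)–(f): forbidden (ΔS, ΔL, ΔJ).
Allowed pairs: 4 of 15.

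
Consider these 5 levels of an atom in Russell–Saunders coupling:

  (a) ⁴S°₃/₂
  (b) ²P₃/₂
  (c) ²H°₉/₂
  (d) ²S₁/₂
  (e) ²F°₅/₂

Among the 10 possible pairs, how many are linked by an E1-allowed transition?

(a)–(b): forbidden (ΔS).
(a)–(c): forbidden (parity, ΔS, ΔL, ΔJ).
(a)–(d): forbidden (ΔS, ΔL).
(a)–(e): forbidden (parity, ΔS, ΔL).
(b)–(c): forbidden (ΔL, ΔJ).
(b)–(d): forbidden (parity).
(b)–(e): forbidden (ΔL).
(c)–(d): forbidden (ΔL, ΔJ).
(c)–(e): forbidden (parity, ΔL, ΔJ).
(d)–(e): forbidden (ΔL, ΔJ).
Allowed pairs: 0 of 10.

0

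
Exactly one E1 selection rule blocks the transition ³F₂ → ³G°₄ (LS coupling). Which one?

Reading off the term symbols: S 1→1, L 3→4, J 2→4, parity even→odd.
Parity must change: even → odd — ok.
ΔS = 0: S: 1 → 1 — ok.
ΔL = 0, ±1 (not L=0↔0): L: 3 → 4, ΔL = +1 — ok.
ΔJ = 0, ±1 (not J=0↔0): J: 2 → 4, ΔJ = +2 — fails.

the ΔJ = 0, ±1 rule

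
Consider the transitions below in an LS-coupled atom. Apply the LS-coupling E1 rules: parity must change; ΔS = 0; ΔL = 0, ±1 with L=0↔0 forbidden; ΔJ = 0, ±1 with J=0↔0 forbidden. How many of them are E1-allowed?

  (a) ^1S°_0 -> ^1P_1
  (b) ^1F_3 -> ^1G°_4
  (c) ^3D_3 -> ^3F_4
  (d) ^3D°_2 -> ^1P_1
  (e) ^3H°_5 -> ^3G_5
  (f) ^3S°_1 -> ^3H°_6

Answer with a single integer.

3

(a) allowed
(b) allowed
(c) forbidden (parity fails)
(d) forbidden (ΔS fails)
(e) allowed
(f) forbidden (parity, ΔL, ΔJ fail)
Total allowed: 3 of 6.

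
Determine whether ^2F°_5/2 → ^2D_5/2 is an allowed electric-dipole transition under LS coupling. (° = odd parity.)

Reading off the term symbols: S 1/2→1/2, L 3→2, J 5/2→5/2, parity odd→even.
Parity must change: odd → even — ok.
ΔS = 0: S: 1/2 → 1/2 — ok.
ΔL = 0, ±1 (not L=0↔0): L: 3 → 2, ΔL = -1 — ok.
ΔJ = 0, ±1 (not J=0↔0): J: 5/2 → 5/2, ΔJ = +0 — ok.
All four E1 rules are satisfied.

allowed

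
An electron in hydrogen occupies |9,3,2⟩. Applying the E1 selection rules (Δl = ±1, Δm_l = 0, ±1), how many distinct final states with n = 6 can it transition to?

E1 requires Δl = ±1, so l_f ∈ {2, 4}; with 0 ≤ l_f ≤ n_f−1 = 5, the allowed l_f values are {2, 4}.
For l_f = 2: m_f ∈ {m_i−1, m_i, m_i+1} ∩ [−2, 2] = {1, 2} → 2 states.
For l_f = 4: m_f ∈ {m_i−1, m_i, m_i+1} ∩ [−4, 4] = {1, 2, 3} → 3 states.
Total: 5.

5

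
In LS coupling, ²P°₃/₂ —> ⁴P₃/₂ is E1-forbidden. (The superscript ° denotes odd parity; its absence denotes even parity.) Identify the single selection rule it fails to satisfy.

the ΔS = 0 rule

Reading off the term symbols: S 1/2→3/2, L 1→1, J 3/2→3/2, parity odd→even.
Parity must change: odd → even — ✓.
ΔS = 0: S: 1/2 → 3/2 — ✗.
ΔL = 0, ±1 (not L=0↔0): L: 1 → 1, ΔL = +0 — ✓.
ΔJ = 0, ±1 (not J=0↔0): J: 3/2 → 3/2, ΔJ = +0 — ✓.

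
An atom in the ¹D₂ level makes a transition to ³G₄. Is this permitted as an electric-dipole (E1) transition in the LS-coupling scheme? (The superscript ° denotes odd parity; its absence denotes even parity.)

Initial level: S=0, L=2, J=2, parity even. Final level: S=1, L=4, J=4, parity even.
Parity must change: even → even — ✗.
ΔS = 0: S: 0 → 1 — ✗.
ΔL = 0, ±1 (not L=0↔0): L: 2 → 4, ΔL = +2 — ✗.
ΔJ = 0, ±1 (not J=0↔0): J: 2 → 4, ΔJ = +2 — ✗.
Rule(s) violated: parity, ΔS, ΔL, ΔJ.

forbidden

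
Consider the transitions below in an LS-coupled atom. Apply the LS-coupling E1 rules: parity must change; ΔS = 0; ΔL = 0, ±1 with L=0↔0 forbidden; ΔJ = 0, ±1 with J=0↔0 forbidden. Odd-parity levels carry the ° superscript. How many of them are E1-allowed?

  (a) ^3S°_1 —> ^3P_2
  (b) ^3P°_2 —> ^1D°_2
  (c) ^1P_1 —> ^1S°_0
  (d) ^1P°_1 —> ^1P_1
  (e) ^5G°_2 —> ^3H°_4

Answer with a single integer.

(a) allowed
(b) forbidden (parity, ΔS fail)
(c) allowed
(d) allowed
(e) forbidden (parity, ΔS, ΔJ fail)
Total allowed: 3 of 5.

3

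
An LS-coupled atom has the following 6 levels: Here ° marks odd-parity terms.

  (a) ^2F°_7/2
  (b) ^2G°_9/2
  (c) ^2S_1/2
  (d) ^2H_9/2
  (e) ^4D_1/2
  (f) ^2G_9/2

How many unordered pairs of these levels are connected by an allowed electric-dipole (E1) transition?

3

(a)–(b): forbidden (parity).
(a)–(c): forbidden (ΔL, ΔJ).
(a)–(d): forbidden (ΔL).
(a)–(e): forbidden (ΔS, ΔJ).
(a)–(f): allowed.
(b)–(c): forbidden (ΔL, ΔJ).
(b)–(d): allowed.
(b)–(e): forbidden (ΔS, ΔL, ΔJ).
(b)–(f): allowed.
(c)–(d): forbidden (parity, ΔL, ΔJ).
(c)–(e): forbidden (parity, ΔS, ΔL).
(c)–(f): forbidden (parity, ΔL, ΔJ).
(d)–(e): forbidden (parity, ΔS, ΔL, ΔJ).
(d)–(f): forbidden (parity).
(e)–(f): forbidden (parity, ΔS, ΔL, ΔJ).
Allowed pairs: 3 of 15.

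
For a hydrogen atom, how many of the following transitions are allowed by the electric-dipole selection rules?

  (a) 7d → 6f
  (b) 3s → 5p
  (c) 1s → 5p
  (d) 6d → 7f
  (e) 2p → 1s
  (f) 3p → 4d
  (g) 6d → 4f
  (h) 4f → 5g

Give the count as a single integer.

(a) allowed
(b) allowed
(c) allowed
(d) allowed
(e) allowed
(f) allowed
(g) allowed
(h) allowed
Total allowed: 8 of 8.

8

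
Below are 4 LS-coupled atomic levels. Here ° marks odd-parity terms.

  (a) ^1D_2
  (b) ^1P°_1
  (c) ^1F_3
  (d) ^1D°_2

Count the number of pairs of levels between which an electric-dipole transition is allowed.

(a)–(b): allowed.
(a)–(c): forbidden (parity).
(a)–(d): allowed.
(b)–(c): forbidden (ΔL, ΔJ).
(b)–(d): forbidden (parity).
(c)–(d): allowed.
Allowed pairs: 3 of 6.

3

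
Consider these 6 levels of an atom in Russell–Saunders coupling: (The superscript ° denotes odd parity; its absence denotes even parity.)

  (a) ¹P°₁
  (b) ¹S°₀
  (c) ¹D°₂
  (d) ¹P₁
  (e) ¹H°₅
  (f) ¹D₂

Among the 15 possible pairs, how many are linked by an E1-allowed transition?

5

(a)–(b): forbidden (parity).
(a)–(c): forbidden (parity).
(a)–(d): allowed.
(a)–(e): forbidden (parity, ΔL, ΔJ).
(a)–(f): allowed.
(b)–(c): forbidden (parity, ΔL, ΔJ).
(b)–(d): allowed.
(b)–(e): forbidden (parity, ΔL, ΔJ).
(b)–(f): forbidden (ΔL, ΔJ).
(c)–(d): allowed.
(c)–(e): forbidden (parity, ΔL, ΔJ).
(c)–(f): allowed.
(d)–(e): forbidden (ΔL, ΔJ).
(d)–(f): forbidden (parity).
(e)–(f): forbidden (ΔL, ΔJ).
Allowed pairs: 5 of 15.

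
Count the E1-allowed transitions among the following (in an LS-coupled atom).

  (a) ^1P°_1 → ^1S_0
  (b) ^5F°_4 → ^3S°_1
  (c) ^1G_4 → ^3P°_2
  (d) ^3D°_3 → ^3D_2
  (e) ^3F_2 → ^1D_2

2

(a) allowed
(b) forbidden (parity, ΔS, ΔL, ΔJ fail)
(c) forbidden (ΔS, ΔL, ΔJ fail)
(d) allowed
(e) forbidden (parity, ΔS fail)
Total allowed: 2 of 5.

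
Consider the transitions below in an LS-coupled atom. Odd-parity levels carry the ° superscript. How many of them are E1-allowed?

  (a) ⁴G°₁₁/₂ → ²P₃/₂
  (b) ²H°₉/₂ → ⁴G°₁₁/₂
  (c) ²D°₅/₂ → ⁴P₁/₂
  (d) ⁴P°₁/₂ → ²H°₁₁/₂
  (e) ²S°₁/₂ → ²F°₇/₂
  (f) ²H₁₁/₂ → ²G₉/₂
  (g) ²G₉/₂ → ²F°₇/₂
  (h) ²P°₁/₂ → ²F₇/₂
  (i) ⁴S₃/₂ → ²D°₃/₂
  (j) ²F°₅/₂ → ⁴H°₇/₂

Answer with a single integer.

1

(a) forbidden (ΔS, ΔL, ΔJ fail)
(b) forbidden (parity, ΔS fail)
(c) forbidden (ΔS, ΔJ fail)
(d) forbidden (parity, ΔS, ΔL, ΔJ fail)
(e) forbidden (parity, ΔL, ΔJ fail)
(f) forbidden (parity fails)
(g) allowed
(h) forbidden (ΔL, ΔJ fail)
(i) forbidden (ΔS, ΔL fail)
(j) forbidden (parity, ΔS, ΔL fail)
Total allowed: 1 of 10.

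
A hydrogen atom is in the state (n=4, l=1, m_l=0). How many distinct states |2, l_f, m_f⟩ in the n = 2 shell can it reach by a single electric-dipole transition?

E1 requires Δl = ±1, so l_f ∈ {0, 2}; with 0 ≤ l_f ≤ n_f−1 = 1, the allowed l_f values are {0}.
For l_f = 0: m_f ∈ {m_i−1, m_i, m_i+1} ∩ [−0, 0] = {0} → 1 state.
Total: 1.

1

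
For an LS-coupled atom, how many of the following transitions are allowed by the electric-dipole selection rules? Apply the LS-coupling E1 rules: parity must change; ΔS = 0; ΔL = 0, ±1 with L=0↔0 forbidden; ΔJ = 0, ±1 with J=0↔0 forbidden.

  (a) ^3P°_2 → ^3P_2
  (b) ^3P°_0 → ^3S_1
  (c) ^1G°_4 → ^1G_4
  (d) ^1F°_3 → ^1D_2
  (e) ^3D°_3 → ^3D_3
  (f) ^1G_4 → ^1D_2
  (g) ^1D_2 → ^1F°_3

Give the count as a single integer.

6

(a) allowed
(b) allowed
(c) allowed
(d) allowed
(e) allowed
(f) forbidden (parity, ΔL, ΔJ fail)
(g) allowed
Total allowed: 6 of 7.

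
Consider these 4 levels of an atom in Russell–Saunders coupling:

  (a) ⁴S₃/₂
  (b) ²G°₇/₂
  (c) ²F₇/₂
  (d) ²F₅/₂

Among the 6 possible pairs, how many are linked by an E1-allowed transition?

2

(a)–(b): forbidden (ΔS, ΔL, ΔJ).
(a)–(c): forbidden (parity, ΔS, ΔL, ΔJ).
(a)–(d): forbidden (parity, ΔS, ΔL).
(b)–(c): allowed.
(b)–(d): allowed.
(c)–(d): forbidden (parity).
Allowed pairs: 2 of 6.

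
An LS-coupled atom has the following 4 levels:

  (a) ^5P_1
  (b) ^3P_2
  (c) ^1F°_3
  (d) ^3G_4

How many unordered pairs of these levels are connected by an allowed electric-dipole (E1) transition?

(a)–(b): forbidden (parity, ΔS).
(a)–(c): forbidden (ΔS, ΔL, ΔJ).
(a)–(d): forbidden (parity, ΔS, ΔL, ΔJ).
(b)–(c): forbidden (ΔS, ΔL).
(b)–(d): forbidden (parity, ΔL, ΔJ).
(c)–(d): forbidden (ΔS).
Allowed pairs: 0 of 6.

0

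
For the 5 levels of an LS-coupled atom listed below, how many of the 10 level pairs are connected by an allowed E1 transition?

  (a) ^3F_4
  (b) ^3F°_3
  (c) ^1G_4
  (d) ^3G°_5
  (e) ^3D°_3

3

(a)–(b): allowed.
(a)–(c): forbidden (parity, ΔS).
(a)–(d): allowed.
(a)–(e): allowed.
(b)–(c): forbidden (ΔS).
(b)–(d): forbidden (parity, ΔJ).
(b)–(e): forbidden (parity).
(c)–(d): forbidden (ΔS).
(c)–(e): forbidden (ΔS, ΔL).
(d)–(e): forbidden (parity, ΔL, ΔJ).
Allowed pairs: 3 of 10.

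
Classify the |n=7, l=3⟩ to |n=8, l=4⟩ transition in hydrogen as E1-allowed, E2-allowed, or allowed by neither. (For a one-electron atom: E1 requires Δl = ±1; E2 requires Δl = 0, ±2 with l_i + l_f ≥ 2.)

Δl = 4 − 3 = +1; l_i + l_f = 7.
E1 (Δl = ±1): satisfied.
E2 (Δl = 0,±2, l_i+l_f ≥ 2): not satisfied.

E1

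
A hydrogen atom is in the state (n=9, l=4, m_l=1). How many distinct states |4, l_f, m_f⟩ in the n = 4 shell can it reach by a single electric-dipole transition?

E1 requires Δl = ±1, so l_f ∈ {3, 5}; with 0 ≤ l_f ≤ n_f−1 = 3, the allowed l_f values are {3}.
For l_f = 3: m_f ∈ {m_i−1, m_i, m_i+1} ∩ [−3, 3] = {0, 1, 2} → 3 states.
Total: 3.

3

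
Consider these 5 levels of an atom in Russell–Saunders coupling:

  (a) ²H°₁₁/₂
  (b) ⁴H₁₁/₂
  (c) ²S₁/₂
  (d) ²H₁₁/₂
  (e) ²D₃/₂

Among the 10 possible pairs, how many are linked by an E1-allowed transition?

1

(a)–(b): forbidden (ΔS).
(a)–(c): forbidden (ΔL, ΔJ).
(a)–(d): allowed.
(a)–(e): forbidden (ΔL, ΔJ).
(b)–(c): forbidden (parity, ΔS, ΔL, ΔJ).
(b)–(d): forbidden (parity, ΔS).
(b)–(e): forbidden (parity, ΔS, ΔL, ΔJ).
(c)–(d): forbidden (parity, ΔL, ΔJ).
(c)–(e): forbidden (parity, ΔL).
(d)–(e): forbidden (parity, ΔL, ΔJ).
Allowed pairs: 1 of 10.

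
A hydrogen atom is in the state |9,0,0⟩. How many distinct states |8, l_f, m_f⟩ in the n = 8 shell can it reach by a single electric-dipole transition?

E1 requires Δl = ±1, so l_f ∈ {-1, 1}; with 0 ≤ l_f ≤ n_f−1 = 7, the allowed l_f values are {1}.
For l_f = 1: m_f ∈ {m_i−1, m_i, m_i+1} ∩ [−1, 1] = {-1, 0, 1} → 3 states.
Total: 3.

3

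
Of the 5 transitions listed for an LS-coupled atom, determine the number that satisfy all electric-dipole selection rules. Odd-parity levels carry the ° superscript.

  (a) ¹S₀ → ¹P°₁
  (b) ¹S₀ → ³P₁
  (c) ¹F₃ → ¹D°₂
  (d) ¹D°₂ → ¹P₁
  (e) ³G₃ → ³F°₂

(a) allowed
(b) forbidden (parity, ΔS fail)
(c) allowed
(d) allowed
(e) allowed
Total allowed: 4 of 5.

4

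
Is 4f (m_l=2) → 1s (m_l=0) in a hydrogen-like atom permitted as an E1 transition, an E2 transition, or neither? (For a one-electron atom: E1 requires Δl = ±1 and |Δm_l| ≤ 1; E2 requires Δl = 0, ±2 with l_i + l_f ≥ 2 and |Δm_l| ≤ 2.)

neither

Δl = 0 − 3 = -3; l_i + l_f = 3.
Δm_l = -2.
E1 (Δl = ±1, |Δm_l| ≤ 1): not satisfied.
E2 (Δl = 0,±2, l_i+l_f ≥ 2, |Δm_l| ≤ 2): not satisfied.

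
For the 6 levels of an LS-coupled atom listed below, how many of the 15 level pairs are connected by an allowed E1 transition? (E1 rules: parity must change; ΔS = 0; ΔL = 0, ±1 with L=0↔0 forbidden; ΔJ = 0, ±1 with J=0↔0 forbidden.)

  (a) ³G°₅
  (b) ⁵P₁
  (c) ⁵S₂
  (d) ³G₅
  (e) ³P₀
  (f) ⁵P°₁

(a)–(b): forbidden (ΔS, ΔL, ΔJ).
(a)–(c): forbidden (ΔS, ΔL, ΔJ).
(a)–(d): allowed.
(a)–(e): forbidden (ΔL, ΔJ).
(a)–(f): forbidden (parity, ΔS, ΔL, ΔJ).
(b)–(c): forbidden (parity).
(b)–(d): forbidden (parity, ΔS, ΔL, ΔJ).
(b)–(e): forbidden (parity, ΔS).
(b)–(f): allowed.
(c)–(d): forbidden (parity, ΔS, ΔL, ΔJ).
(c)–(e): forbidden (parity, ΔS, ΔJ).
(c)–(f): allowed.
(d)–(e): forbidden (parity, ΔL, ΔJ).
(d)–(f): forbidden (ΔS, ΔL, ΔJ).
(e)–(f): forbidden (ΔS).
Allowed pairs: 3 of 15.

3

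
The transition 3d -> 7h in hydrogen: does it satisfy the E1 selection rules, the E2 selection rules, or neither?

Δl = 5 − 2 = +3; l_i + l_f = 7.
E1 (Δl = ±1): not satisfied.
E2 (Δl = 0,±2, l_i+l_f ≥ 2): not satisfied.

neither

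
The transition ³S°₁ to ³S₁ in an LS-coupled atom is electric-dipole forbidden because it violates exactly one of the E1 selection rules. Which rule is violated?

the L=0 ↔ L=0 exclusion

Parity must change: odd → even — ✓.
ΔS = 0: S: 1 → 1 — ✓.
ΔL = 0, ±1 (not L=0↔0): L: 0 → 0, ΔL = +0 — ✗.
ΔJ = 0, ±1 (not J=0↔0): J: 1 → 1, ΔJ = +0 — ✓.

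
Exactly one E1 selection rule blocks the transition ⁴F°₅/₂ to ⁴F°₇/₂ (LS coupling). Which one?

parity

Reading off the term symbols: S 3/2→3/2, L 3→3, J 5/2→7/2, parity odd→odd.
Parity must change: odd → odd — ✗.
ΔS = 0: S: 3/2 → 3/2 — ✓.
ΔL = 0, ±1 (not L=0↔0): L: 3 → 3, ΔL = +0 — ✓.
ΔJ = 0, ±1 (not J=0↔0): J: 5/2 → 7/2, ΔJ = +1 — ✓.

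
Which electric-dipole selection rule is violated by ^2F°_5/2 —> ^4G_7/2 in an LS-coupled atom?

the ΔS = 0 rule

Reading off the term symbols: S 1/2→3/2, L 3→4, J 5/2→7/2, parity odd→even.
Parity must change: odd → even — ok.
ΔS = 0: S: 1/2 → 3/2 — fails.
ΔL = 0, ±1 (not L=0↔0): L: 3 → 4, ΔL = +1 — ok.
ΔJ = 0, ±1 (not J=0↔0): J: 5/2 → 7/2, ΔJ = +1 — ok.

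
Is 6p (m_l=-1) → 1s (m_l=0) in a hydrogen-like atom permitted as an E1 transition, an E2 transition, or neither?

E1

Δl = 0 − 1 = -1; l_i + l_f = 1.
Δm_l = +1.
E1 (Δl = ±1, |Δm_l| ≤ 1): satisfied.
E2 (Δl = 0,±2, l_i+l_f ≥ 2, |Δm_l| ≤ 2): not satisfied.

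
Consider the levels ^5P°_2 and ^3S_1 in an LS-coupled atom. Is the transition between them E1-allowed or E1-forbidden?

forbidden

Initial level: S=2, L=1, J=2, parity odd. Final level: S=1, L=0, J=1, parity even.
Parity must change: odd → even — satisfied.
ΔL = 0, ±1 (not L=0↔0): L: 1 → 0, ΔL = -1 — satisfied.
ΔJ = 0, ±1 (not J=0↔0): J: 2 → 1, ΔJ = -1 — satisfied.
ΔS = 0: S: 2 → 1 — violated.
Rule(s) violated: ΔS.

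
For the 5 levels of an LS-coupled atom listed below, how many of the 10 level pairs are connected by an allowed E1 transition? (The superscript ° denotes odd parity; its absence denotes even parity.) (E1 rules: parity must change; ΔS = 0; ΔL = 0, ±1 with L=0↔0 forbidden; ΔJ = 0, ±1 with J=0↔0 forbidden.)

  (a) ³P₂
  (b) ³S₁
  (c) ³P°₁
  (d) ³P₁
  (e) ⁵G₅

(a)–(b): forbidden (parity).
(a)–(c): allowed.
(a)–(d): forbidden (parity).
(a)–(e): forbidden (parity, ΔS, ΔL, ΔJ).
(b)–(c): allowed.
(b)–(d): forbidden (parity).
(b)–(e): forbidden (parity, ΔS, ΔL, ΔJ).
(c)–(d): allowed.
(c)–(e): forbidden (ΔS, ΔL, ΔJ).
(d)–(e): forbidden (parity, ΔS, ΔL, ΔJ).
Allowed pairs: 3 of 10.

3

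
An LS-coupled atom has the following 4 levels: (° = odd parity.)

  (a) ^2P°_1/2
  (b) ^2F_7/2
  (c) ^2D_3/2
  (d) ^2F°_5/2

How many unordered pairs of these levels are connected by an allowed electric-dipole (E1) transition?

(a)–(b): forbidden (ΔL, ΔJ).
(a)–(c): allowed.
(a)–(d): forbidden (parity, ΔL, ΔJ).
(b)–(c): forbidden (parity, ΔJ).
(b)–(d): allowed.
(c)–(d): allowed.
Allowed pairs: 3 of 6.

3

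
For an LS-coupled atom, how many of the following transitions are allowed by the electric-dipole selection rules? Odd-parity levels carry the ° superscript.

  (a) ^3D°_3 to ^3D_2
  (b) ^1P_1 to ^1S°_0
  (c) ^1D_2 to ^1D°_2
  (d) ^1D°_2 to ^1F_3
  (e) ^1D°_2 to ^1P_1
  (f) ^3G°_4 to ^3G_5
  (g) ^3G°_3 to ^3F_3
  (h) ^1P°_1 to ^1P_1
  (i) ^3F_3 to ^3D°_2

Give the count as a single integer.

(a) allowed
(b) allowed
(c) allowed
(d) allowed
(e) allowed
(f) allowed
(g) allowed
(h) allowed
(i) allowed
Total allowed: 9 of 9.

9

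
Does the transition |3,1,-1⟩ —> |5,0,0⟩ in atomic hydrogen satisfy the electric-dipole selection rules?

allowed

l: 1 → 0 (Δl = -1). Δl = ±1 passes.
Δm_l = 0 − (-1) = +1. E1 requires Δm_l = 0, ±1: passes.
All E1 selection rules are satisfied.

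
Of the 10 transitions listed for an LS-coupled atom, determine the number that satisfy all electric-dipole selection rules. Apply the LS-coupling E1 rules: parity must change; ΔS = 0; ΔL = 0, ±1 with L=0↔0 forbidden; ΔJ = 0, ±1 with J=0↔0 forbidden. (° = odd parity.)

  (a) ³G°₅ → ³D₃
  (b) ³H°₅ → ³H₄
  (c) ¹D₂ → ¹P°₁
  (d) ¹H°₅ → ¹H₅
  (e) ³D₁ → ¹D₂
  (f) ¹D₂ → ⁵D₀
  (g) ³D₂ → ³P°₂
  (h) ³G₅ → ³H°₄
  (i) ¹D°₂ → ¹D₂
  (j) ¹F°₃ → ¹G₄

7

(a) forbidden (ΔL, ΔJ fail)
(b) allowed
(c) allowed
(d) allowed
(e) forbidden (parity, ΔS fail)
(f) forbidden (parity, ΔS, ΔJ fail)
(g) allowed
(h) allowed
(i) allowed
(j) allowed
Total allowed: 7 of 10.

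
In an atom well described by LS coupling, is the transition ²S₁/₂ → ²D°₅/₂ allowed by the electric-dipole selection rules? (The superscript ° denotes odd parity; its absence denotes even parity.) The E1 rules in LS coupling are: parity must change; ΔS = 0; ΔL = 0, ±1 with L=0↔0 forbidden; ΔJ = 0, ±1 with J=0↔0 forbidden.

Parity must change: even → odd — passes.
ΔJ = 0, ±1 (not J=0↔0): J: 1/2 → 5/2, ΔJ = +2 — fails.
ΔS = 0: S: 1/2 → 1/2 — passes.
ΔL = 0, ±1 (not L=0↔0): L: 0 → 2, ΔL = +2 — fails.
Rule(s) violated: ΔL, ΔJ.

forbidden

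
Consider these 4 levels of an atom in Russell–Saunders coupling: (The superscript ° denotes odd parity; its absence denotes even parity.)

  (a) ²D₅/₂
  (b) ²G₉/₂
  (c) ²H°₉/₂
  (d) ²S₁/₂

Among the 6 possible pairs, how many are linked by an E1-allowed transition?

1

(a)–(b): forbidden (parity, ΔL, ΔJ).
(a)–(c): forbidden (ΔL, ΔJ).
(a)–(d): forbidden (parity, ΔL, ΔJ).
(b)–(c): allowed.
(b)–(d): forbidden (parity, ΔL, ΔJ).
(c)–(d): forbidden (ΔL, ΔJ).
Allowed pairs: 1 of 6.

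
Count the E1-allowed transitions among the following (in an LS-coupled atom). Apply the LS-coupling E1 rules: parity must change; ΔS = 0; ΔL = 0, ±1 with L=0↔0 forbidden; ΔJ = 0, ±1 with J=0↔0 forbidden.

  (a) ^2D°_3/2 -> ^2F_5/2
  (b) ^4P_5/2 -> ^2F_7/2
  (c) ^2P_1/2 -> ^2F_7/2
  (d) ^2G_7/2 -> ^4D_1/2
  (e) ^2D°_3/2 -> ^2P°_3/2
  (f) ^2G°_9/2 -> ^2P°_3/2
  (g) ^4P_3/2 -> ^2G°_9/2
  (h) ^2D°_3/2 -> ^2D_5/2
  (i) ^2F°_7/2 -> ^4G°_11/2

(a) allowed
(b) forbidden (parity, ΔS, ΔL fail)
(c) forbidden (parity, ΔL, ΔJ fail)
(d) forbidden (parity, ΔS, ΔL, ΔJ fail)
(e) forbidden (parity fails)
(f) forbidden (parity, ΔL, ΔJ fail)
(g) forbidden (ΔS, ΔL, ΔJ fail)
(h) allowed
(i) forbidden (parity, ΔS, ΔJ fail)
Total allowed: 2 of 9.

2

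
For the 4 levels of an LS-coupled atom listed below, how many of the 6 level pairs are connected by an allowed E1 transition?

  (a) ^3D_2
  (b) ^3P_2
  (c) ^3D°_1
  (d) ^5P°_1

(a)–(b): forbidden (parity).
(a)–(c): allowed.
(a)–(d): forbidden (ΔS).
(b)–(c): allowed.
(b)–(d): forbidden (ΔS).
(c)–(d): forbidden (parity, ΔS).
Allowed pairs: 2 of 6.

2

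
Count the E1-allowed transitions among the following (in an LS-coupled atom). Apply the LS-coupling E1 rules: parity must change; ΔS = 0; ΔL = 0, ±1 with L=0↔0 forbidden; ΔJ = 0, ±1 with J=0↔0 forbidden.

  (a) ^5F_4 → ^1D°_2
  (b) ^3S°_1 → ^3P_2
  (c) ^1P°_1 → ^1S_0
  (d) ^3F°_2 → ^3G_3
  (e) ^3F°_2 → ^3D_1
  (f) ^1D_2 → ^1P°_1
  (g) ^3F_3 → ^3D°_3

6

(a) forbidden (ΔS, ΔJ fail)
(b) allowed
(c) allowed
(d) allowed
(e) allowed
(f) allowed
(g) allowed
Total allowed: 6 of 7.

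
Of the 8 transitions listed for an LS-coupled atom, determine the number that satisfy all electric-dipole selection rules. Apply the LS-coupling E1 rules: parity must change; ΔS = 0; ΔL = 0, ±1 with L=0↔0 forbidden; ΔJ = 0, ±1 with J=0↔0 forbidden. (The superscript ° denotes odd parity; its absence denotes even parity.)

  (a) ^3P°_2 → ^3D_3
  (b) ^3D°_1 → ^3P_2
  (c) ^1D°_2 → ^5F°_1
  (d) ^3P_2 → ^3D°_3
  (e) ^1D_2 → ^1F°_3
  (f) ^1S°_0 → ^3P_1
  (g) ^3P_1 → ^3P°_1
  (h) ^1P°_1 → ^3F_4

(a) allowed
(b) allowed
(c) forbidden (parity, ΔS fail)
(d) allowed
(e) allowed
(f) forbidden (ΔS fails)
(g) allowed
(h) forbidden (ΔS, ΔL, ΔJ fail)
Total allowed: 5 of 8.

5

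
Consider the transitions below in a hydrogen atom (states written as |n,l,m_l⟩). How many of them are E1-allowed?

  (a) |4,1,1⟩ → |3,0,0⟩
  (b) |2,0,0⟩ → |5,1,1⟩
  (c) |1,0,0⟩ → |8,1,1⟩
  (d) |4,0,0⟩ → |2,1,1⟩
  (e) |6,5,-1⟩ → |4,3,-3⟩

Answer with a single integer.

4

(a) allowed
(b) allowed
(c) allowed
(d) allowed
(e) forbidden — Δl = -2 (E1 requires Δl = ±1); Δm_l = -2 (E1 requires Δm_l = 0, ±1)
Total allowed: 4 of 5.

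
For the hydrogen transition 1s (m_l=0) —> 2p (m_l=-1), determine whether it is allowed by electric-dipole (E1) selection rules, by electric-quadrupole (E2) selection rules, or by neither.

E1

Δl = 1 − 0 = +1; l_i + l_f = 1.
Δm_l = -1.
E1 (Δl = ±1, |Δm_l| ≤ 1): satisfied.
E2 (Δl = 0,±2, l_i+l_f ≥ 2, |Δm_l| ≤ 2): not satisfied.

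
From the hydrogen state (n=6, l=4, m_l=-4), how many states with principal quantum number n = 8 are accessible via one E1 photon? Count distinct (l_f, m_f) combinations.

E1 requires Δl = ±1, so l_f ∈ {3, 5}; with 0 ≤ l_f ≤ n_f−1 = 7, the allowed l_f values are {3, 5}.
For l_f = 3: m_f ∈ {m_i−1, m_i, m_i+1} ∩ [−3, 3] = {-3} → 1 state.
For l_f = 5: m_f ∈ {m_i−1, m_i, m_i+1} ∩ [−5, 5] = {-5, -4, -3} → 3 states.
Total: 4.

4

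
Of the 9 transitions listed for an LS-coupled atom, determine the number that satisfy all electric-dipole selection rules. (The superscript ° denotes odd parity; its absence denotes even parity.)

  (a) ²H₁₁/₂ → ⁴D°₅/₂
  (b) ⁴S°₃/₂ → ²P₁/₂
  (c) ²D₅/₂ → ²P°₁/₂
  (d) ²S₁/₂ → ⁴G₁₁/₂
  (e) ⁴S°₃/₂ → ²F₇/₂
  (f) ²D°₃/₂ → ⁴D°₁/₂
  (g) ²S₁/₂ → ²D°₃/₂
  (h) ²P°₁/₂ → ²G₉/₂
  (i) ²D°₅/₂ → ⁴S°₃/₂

0

(a) forbidden (ΔS, ΔL, ΔJ fail)
(b) forbidden (ΔS fails)
(c) forbidden (ΔJ fails)
(d) forbidden (parity, ΔS, ΔL, ΔJ fail)
(e) forbidden (ΔS, ΔL, ΔJ fail)
(f) forbidden (parity, ΔS fail)
(g) forbidden (ΔL fails)
(h) forbidden (ΔL, ΔJ fail)
(i) forbidden (parity, ΔS, ΔL fail)
Total allowed: 0 of 9.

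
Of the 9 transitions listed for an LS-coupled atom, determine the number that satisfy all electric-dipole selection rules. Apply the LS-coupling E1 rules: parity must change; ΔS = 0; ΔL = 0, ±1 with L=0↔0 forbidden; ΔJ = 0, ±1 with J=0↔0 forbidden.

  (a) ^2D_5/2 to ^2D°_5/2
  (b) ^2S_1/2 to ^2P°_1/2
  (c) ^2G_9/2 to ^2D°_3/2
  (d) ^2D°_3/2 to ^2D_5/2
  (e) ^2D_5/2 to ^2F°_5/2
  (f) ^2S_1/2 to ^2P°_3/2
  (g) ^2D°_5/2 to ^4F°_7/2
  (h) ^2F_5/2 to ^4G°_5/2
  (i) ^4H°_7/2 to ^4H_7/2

6

(a) allowed
(b) allowed
(c) forbidden (ΔL, ΔJ fail)
(d) allowed
(e) allowed
(f) allowed
(g) forbidden (parity, ΔS fail)
(h) forbidden (ΔS fails)
(i) allowed
Total allowed: 6 of 9.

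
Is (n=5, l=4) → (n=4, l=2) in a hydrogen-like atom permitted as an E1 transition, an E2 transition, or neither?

E2

Δl = 2 − 4 = -2; l_i + l_f = 6.
E1 (Δl = ±1): not satisfied.
E2 (Δl = 0,±2, l_i+l_f ≥ 2): satisfied.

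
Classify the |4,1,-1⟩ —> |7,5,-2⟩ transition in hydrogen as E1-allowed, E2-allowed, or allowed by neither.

neither

Δl = 5 − 1 = +4; l_i + l_f = 6.
Δm_l = -1.
E1 (Δl = ±1, |Δm_l| ≤ 1): not satisfied.
E2 (Δl = 0,±2, l_i+l_f ≥ 2, |Δm_l| ≤ 2): not satisfied.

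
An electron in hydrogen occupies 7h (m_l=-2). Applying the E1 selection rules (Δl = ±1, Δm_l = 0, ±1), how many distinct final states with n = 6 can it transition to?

3

E1 requires Δl = ±1, so l_f ∈ {4, 6}; with 0 ≤ l_f ≤ n_f−1 = 5, the allowed l_f values are {4}.
For l_f = 4: m_f ∈ {m_i−1, m_i, m_i+1} ∩ [−4, 4] = {-3, -2, -1} → 3 states.
Total: 3.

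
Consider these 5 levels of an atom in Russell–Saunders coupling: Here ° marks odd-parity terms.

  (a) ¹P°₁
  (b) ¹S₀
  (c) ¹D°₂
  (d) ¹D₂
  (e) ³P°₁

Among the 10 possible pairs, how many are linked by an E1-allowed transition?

3

(a)–(b): allowed.
(a)–(c): forbidden (parity).
(a)–(d): allowed.
(a)–(e): forbidden (parity, ΔS).
(b)–(c): forbidden (ΔL, ΔJ).
(b)–(d): forbidden (parity, ΔL, ΔJ).
(b)–(e): forbidden (ΔS).
(c)–(d): allowed.
(c)–(e): forbidden (parity, ΔS).
(d)–(e): forbidden (ΔS).
Allowed pairs: 3 of 10.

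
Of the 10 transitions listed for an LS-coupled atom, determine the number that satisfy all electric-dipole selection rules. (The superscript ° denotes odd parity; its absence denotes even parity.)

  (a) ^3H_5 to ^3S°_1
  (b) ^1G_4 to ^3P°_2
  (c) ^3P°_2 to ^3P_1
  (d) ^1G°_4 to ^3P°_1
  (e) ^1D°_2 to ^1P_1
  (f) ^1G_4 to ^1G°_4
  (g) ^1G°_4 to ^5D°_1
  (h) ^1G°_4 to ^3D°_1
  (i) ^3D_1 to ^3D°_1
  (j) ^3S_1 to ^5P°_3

(a) forbidden (ΔL, ΔJ fail)
(b) forbidden (ΔS, ΔL, ΔJ fail)
(c) allowed
(d) forbidden (parity, ΔS, ΔL, ΔJ fail)
(e) allowed
(f) allowed
(g) forbidden (parity, ΔS, ΔL, ΔJ fail)
(h) forbidden (parity, ΔS, ΔL, ΔJ fail)
(i) allowed
(j) forbidden (ΔS, ΔJ fail)
Total allowed: 4 of 10.

4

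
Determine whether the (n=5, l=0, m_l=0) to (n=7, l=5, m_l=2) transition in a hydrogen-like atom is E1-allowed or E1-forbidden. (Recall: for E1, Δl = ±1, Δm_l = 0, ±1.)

Initial l = 0, final l = 5, so Δl = +5. E1 requires Δl = ±1: fails.
Δm_l = 2 − (0) = +2. E1 requires Δm_l = 0, ±1: fails.
The transition is electric-dipole forbidden.

forbidden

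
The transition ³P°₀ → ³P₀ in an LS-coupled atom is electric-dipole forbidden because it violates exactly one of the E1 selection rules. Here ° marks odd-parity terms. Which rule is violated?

the J=0 ↔ J=0 exclusion

Parity must change: odd → even — ok.
ΔS = 0: S: 1 → 1 — ok.
ΔL = 0, ±1 (not L=0↔0): L: 1 → 1, ΔL = +0 — ok.
ΔJ = 0, ±1 (not J=0↔0): J: 0 → 0, ΔJ = +0 — fails.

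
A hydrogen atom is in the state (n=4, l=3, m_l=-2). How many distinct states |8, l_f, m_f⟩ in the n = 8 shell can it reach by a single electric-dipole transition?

5

E1 requires Δl = ±1, so l_f ∈ {2, 4}; with 0 ≤ l_f ≤ n_f−1 = 7, the allowed l_f values are {2, 4}.
For l_f = 2: m_f ∈ {m_i−1, m_i, m_i+1} ∩ [−2, 2] = {-2, -1} → 2 states.
For l_f = 4: m_f ∈ {m_i−1, m_i, m_i+1} ∩ [−4, 4] = {-3, -2, -1} → 3 states.
Total: 5.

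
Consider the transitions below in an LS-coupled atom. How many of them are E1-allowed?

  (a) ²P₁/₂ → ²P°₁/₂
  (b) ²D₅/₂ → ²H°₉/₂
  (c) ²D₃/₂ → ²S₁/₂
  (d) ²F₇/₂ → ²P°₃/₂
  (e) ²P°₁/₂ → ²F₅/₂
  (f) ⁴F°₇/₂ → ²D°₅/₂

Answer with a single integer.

1

(a) allowed
(b) forbidden (ΔL, ΔJ fail)
(c) forbidden (parity, ΔL fail)
(d) forbidden (ΔL, ΔJ fail)
(e) forbidden (ΔL, ΔJ fail)
(f) forbidden (parity, ΔS fail)
Total allowed: 1 of 6.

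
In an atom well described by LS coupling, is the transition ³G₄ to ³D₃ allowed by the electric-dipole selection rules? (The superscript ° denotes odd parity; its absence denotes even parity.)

forbidden

Reading off the term symbols: S 1→1, L 4→2, J 4→3, parity even→even.
ΔJ = 0, ±1 (not J=0↔0): J: 4 → 3, ΔJ = -1 — ✓.
Parity must change: even → even — ✗.
ΔL = 0, ±1 (not L=0↔0): L: 4 → 2, ΔL = -2 — ✗.
ΔS = 0: S: 1 → 1 — ✓.
Rule(s) violated: parity, ΔL.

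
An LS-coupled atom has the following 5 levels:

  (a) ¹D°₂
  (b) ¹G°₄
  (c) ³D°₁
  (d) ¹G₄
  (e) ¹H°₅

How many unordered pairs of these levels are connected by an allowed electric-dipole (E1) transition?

2

(a)–(b): forbidden (parity, ΔL, ΔJ).
(a)–(c): forbidden (parity, ΔS).
(a)–(d): forbidden (ΔL, ΔJ).
(a)–(e): forbidden (parity, ΔL, ΔJ).
(b)–(c): forbidden (parity, ΔS, ΔL, ΔJ).
(b)–(d): allowed.
(b)–(e): forbidden (parity).
(c)–(d): forbidden (ΔS, ΔL, ΔJ).
(c)–(e): forbidden (parity, ΔS, ΔL, ΔJ).
(d)–(e): allowed.
Allowed pairs: 2 of 10.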